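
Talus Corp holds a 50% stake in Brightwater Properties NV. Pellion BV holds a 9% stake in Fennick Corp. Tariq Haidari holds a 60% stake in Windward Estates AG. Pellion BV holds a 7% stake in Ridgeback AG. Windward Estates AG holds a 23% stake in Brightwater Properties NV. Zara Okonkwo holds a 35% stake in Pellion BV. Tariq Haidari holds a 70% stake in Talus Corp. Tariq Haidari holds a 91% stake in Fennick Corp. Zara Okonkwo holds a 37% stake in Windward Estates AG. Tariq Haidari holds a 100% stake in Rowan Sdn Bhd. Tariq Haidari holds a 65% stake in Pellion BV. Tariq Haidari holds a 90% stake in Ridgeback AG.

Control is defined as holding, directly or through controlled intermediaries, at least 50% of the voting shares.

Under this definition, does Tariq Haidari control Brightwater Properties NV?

Yes

Tariq holds 60% of Windward, so Tariq controls Windward.
Tariq holds 70% of Talus, so Tariq controls Talus.
Windward and Talus together hold 23% + 50% = 73% of Brightwater, so Tariq controls Brightwater.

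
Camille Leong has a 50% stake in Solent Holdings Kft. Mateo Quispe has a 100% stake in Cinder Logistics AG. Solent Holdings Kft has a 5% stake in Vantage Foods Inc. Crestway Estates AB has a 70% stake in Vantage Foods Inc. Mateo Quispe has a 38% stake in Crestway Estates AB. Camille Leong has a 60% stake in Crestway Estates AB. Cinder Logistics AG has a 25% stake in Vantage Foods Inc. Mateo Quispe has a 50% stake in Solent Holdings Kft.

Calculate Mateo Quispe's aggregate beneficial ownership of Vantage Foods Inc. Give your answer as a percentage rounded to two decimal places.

54.10%

Mateo reaches Vantage along 3 paths.
Via Solent: 50% × 5% = 2.5%.
Via Cinder: 100% × 25% = 25%.
Via Crestway: 38% × 70% = 26.6%.
Total: 2.5% + 25% + 26.6% = 54.1%.
Rounded: 54.10%.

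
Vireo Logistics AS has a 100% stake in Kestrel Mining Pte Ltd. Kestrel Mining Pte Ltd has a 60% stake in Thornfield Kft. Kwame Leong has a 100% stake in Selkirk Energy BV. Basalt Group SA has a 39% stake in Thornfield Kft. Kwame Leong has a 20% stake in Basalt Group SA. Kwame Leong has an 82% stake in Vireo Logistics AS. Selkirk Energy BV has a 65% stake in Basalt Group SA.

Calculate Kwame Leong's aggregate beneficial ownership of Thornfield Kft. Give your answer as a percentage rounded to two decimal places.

82.35%

Kwame reaches Thornfield along 3 paths.
Via Vireo → Kestrel: 82% × 100% × 60% = 49.2%.
Via Selkirk → Basalt: 100% × 65% × 39% = 25.35%.
Via Basalt: 20% × 39% = 7.8%.
Total: 49.2% + 25.35% + 7.8% = 82.35%.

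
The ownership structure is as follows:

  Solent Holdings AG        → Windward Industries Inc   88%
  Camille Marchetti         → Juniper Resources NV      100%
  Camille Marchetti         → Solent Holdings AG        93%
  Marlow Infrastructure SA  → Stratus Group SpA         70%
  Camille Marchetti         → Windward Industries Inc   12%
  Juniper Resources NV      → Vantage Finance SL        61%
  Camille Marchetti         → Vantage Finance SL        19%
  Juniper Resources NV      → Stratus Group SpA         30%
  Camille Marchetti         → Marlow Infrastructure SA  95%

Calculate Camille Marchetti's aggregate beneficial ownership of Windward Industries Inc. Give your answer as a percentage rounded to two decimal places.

93.84%

Camille reaches Windward along 2 paths.
Direct stake: 12% = 12%.
Via Solent: 93% × 88% = 81.84%.
Total: 12% + 81.84% = 93.84%.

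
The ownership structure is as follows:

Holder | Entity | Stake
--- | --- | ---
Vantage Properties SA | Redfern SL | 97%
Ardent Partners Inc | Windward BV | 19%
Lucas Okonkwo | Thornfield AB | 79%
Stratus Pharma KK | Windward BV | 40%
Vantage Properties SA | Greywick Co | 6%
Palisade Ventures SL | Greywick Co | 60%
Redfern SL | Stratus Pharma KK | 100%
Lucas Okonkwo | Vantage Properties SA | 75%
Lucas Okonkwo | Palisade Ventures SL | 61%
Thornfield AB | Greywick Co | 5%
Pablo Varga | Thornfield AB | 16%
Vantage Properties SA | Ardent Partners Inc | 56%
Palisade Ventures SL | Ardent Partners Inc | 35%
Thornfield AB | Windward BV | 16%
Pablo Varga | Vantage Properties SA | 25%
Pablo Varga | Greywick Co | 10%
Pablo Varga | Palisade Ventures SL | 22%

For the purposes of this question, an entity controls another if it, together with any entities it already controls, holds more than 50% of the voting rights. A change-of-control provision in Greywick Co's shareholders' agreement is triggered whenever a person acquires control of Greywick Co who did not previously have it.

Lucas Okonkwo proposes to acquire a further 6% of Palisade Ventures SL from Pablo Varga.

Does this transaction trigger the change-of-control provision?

The purchase adds only to Lucas's holdings (Pablo's stake shrinks), so Lucas is the only person who could newly come to control Greywick.
Lucas holds 75% of Vantage, so Lucas controls Vantage.
Lucas holds 61% of Palisade, so Lucas controls Palisade.
Lucas holds 79% of Thornfield, so Lucas controls Thornfield.
Thornfield and Palisade and Vantage together hold 5% + 60% + 6% = 71% of Greywick, so Lucas controls Greywick.
So Lucas already controls Greywick before the transaction.
After the purchase, Lucas's direct stake in Palisade rises to 61% + 6% = 67%, and Pablo's stake falls to 16%.
Lucas controlled Greywick already, so this is not a new person acquiring control; every other person's position is unchanged or reduced.
No new person acquires control, so the clause is not triggered.

No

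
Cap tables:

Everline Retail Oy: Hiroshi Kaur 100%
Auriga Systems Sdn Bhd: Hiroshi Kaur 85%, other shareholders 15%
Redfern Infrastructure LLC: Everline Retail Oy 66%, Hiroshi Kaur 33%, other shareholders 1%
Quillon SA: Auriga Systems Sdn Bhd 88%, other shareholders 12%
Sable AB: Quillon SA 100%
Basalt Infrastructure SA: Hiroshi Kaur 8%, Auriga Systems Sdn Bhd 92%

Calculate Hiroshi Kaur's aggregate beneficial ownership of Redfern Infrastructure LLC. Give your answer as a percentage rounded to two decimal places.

99.00%

Hiroshi reaches Redfern along 2 paths.
Via Everline: 100% × 66% = 66%.
Direct stake: 33% = 33%.
Total: 66% + 33% = 99%.
Rounded: 99.00%.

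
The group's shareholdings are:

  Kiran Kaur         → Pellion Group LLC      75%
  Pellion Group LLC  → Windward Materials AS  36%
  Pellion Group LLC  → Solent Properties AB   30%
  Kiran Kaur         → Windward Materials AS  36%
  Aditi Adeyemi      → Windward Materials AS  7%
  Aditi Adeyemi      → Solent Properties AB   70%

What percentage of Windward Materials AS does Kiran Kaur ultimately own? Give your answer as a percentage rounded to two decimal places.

63.00%

Kiran reaches Windward along 2 paths.
Direct stake: 36% = 36%.
Via Pellion: 75% × 36% = 27%.
Total: 36% + 27% = 63%.
Rounded: 63.00%.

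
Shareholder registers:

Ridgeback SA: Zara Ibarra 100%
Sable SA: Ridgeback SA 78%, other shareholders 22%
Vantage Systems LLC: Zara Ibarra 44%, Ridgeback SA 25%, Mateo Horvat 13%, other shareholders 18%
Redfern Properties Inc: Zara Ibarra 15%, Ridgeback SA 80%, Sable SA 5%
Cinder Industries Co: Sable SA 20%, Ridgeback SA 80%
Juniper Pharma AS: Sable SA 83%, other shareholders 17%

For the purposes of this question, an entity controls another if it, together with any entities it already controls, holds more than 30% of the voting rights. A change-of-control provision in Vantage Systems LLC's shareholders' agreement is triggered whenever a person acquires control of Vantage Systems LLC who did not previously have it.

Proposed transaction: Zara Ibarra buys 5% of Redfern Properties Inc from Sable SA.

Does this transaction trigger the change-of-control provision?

No

The purchase adds only to Zara's holdings (Sable's stake shrinks), so Zara is the only person who could newly come to control Vantage.
Zara holds 100% of Ridgeback, so Zara controls Ridgeback.
Zara and Ridgeback together hold 44% + 25% = 69% of Vantage, so Zara controls Vantage.
So Zara already controls Vantage before the transaction.
After the purchase, Zara's direct stake in Redfern rises to 15% + 5% = 20%, and Sable's stake falls to 0%.
Zara controlled Vantage already, so this is not a new person acquiring control; every other person's position is unchanged or reduced.
No new person acquires control, so the clause is not triggered.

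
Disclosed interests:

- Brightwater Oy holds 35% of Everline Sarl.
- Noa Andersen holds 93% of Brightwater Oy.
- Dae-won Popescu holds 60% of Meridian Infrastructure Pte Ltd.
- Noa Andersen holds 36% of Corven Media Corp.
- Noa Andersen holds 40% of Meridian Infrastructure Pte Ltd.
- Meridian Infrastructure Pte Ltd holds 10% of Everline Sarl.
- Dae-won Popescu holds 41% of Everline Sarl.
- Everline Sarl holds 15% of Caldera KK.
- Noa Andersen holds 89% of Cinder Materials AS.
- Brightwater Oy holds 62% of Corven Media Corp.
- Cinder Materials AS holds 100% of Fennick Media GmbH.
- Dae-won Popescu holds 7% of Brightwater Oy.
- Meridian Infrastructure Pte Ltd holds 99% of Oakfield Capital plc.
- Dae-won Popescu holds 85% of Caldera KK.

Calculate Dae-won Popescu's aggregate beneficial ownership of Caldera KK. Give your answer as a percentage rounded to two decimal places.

92.42%

Dae-won reaches Caldera along 4 paths.
Direct stake: 85% = 85%.
Via Everline: 41% × 15% = 6.15%.
Via Brightwater → Everline: 7% × 35% × 15% = 0.3675%.
Via Meridian → Everline: 60% × 10% × 15% = 0.9%.
Total: 85% + 6.15% + 0.3675% + 0.9% = 92.4175%.
Rounded: 92.42%.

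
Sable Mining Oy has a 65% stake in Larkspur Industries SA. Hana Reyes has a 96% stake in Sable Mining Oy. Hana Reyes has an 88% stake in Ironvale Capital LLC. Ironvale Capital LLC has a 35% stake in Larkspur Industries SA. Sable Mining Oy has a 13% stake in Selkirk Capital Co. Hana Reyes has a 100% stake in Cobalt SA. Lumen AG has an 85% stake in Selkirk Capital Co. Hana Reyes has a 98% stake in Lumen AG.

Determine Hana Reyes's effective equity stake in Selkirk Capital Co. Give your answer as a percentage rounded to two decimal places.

95.78%

Hana reaches Selkirk along 2 paths.
Via Sable: 96% × 13% = 12.48%.
Via Lumen: 98% × 85% = 83.3%.
Total: 12.48% + 83.3% = 95.78%.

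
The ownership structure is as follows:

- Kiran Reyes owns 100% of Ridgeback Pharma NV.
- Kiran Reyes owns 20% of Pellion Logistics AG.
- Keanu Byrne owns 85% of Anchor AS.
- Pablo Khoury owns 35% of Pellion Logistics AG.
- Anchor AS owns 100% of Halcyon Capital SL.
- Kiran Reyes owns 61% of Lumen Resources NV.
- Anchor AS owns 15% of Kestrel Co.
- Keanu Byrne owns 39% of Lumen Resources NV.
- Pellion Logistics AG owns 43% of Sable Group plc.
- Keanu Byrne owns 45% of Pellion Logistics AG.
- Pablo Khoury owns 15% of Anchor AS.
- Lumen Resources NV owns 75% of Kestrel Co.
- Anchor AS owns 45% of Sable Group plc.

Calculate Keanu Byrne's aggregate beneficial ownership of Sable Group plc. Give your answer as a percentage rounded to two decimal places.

Keanu reaches Sable along 2 paths.
Via Anchor: 85% × 45% = 38.25%.
Via Pellion: 45% × 43% = 19.35%.
Total: 38.25% + 19.35% = 57.6%.
Rounded: 57.60%.

57.60%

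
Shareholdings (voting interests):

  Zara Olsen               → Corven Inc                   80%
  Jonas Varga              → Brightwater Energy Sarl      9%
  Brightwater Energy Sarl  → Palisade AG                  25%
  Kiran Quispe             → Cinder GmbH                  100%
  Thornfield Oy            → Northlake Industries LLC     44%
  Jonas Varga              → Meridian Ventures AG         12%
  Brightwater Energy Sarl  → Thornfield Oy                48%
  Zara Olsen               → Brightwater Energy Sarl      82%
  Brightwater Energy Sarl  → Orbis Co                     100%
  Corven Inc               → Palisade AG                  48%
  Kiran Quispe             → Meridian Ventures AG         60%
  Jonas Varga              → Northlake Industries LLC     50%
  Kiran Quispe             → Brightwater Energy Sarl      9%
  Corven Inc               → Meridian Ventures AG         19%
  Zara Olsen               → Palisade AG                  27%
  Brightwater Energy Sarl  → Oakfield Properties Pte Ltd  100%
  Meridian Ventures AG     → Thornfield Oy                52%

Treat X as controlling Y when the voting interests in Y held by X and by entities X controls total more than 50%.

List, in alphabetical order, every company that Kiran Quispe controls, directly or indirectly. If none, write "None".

Kiran holds 60% of Meridian, so Kiran controls Meridian.
Meridian holds 52% of Thornfield, so Kiran controls Thornfield.
Kiran holds 100% of Cinder, so Kiran controls Cinder.
No other company's threshold is met.

Cinder GmbH, Meridian Ventures AG, Thornfield Oy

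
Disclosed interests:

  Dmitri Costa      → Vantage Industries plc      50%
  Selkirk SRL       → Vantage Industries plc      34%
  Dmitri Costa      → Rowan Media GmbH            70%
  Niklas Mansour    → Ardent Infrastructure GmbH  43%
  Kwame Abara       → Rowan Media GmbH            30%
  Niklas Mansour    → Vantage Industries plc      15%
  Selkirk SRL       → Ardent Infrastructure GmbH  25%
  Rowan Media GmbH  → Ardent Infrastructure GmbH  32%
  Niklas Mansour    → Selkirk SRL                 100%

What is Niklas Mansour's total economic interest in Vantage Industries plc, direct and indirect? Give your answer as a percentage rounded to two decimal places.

Niklas reaches Vantage along 2 paths.
Direct stake: 15% = 15%.
Via Selkirk: 100% × 34% = 34%.
Total: 15% + 34% = 49%.
Rounded: 49.00%.

49.00%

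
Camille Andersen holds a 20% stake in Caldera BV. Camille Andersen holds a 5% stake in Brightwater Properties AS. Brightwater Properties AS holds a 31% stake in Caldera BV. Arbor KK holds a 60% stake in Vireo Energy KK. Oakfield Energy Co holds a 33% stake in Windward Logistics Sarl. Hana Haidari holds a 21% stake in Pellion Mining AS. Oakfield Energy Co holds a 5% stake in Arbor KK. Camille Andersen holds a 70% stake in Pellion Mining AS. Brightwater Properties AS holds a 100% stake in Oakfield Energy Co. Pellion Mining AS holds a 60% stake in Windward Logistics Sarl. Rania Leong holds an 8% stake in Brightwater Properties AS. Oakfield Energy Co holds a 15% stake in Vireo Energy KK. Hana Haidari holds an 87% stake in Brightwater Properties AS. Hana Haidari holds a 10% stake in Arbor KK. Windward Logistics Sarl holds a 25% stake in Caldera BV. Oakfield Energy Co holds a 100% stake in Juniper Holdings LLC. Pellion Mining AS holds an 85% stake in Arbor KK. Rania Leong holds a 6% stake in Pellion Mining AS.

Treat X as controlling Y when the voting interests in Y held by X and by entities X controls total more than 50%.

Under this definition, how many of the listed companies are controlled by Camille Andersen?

4

Camille holds 70% of Pellion, so Camille controls Pellion.
Pellion holds 85% of Arbor, so Camille controls Arbor.
Arbor holds 60% of Vireo, so Camille controls Vireo.
Pellion holds 60% of Windward, so Camille controls Windward.
No other company's threshold is met.
Camille controls 4 companies.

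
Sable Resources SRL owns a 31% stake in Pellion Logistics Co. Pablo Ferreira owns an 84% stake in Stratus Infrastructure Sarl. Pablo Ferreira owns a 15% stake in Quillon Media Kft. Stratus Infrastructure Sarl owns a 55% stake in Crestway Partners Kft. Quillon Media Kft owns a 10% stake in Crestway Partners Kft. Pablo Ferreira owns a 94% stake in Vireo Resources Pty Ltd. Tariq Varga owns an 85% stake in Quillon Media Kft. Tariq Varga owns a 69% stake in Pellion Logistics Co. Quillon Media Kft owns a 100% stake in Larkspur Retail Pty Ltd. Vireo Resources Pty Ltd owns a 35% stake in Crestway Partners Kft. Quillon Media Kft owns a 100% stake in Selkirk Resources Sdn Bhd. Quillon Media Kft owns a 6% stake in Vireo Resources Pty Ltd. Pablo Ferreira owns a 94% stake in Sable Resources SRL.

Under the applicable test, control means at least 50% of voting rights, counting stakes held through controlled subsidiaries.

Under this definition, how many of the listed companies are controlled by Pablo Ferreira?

Pablo holds 84% of Stratus, so Pablo controls Stratus.
Pablo holds 94% of Vireo, so Pablo controls Vireo.
Pablo holds 94% of Sable, so Pablo controls Sable.
Vireo and Stratus together hold 35% + 55% = 90% of Crestway, so Pablo controls Crestway.
No other company's threshold is met.
Pablo controls 4 companies.

4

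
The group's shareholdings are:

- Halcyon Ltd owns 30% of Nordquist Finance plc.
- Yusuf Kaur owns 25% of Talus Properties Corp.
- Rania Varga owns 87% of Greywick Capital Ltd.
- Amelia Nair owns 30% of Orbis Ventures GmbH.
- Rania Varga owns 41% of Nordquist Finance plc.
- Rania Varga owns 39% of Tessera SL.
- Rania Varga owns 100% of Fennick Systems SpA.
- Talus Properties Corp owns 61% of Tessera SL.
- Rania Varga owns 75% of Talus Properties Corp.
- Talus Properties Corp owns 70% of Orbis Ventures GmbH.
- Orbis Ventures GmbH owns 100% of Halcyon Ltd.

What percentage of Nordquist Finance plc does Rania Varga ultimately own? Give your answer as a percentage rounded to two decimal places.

56.75%

Rania reaches Nordquist along 2 paths.
Via Talus → Orbis → Halcyon: 75% × 70% × 100% × 30% = 15.75%.
Direct stake: 41% = 41%.
Total: 15.75% + 41% = 56.75%.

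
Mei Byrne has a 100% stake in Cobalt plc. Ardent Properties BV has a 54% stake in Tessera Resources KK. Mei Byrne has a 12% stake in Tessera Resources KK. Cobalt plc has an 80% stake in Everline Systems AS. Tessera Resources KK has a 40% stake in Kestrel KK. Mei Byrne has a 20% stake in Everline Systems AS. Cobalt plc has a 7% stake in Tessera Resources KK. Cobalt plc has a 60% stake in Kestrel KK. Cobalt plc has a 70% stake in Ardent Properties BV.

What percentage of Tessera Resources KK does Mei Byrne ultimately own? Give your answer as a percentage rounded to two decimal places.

Mei reaches Tessera along 3 paths.
Via Cobalt → Ardent: 100% × 70% × 54% = 37.8%.
Direct stake: 12% = 12%.
Via Cobalt: 100% × 7% = 7%.
Total: 37.8% + 12% + 7% = 56.8%.
Rounded: 56.80%.

56.80%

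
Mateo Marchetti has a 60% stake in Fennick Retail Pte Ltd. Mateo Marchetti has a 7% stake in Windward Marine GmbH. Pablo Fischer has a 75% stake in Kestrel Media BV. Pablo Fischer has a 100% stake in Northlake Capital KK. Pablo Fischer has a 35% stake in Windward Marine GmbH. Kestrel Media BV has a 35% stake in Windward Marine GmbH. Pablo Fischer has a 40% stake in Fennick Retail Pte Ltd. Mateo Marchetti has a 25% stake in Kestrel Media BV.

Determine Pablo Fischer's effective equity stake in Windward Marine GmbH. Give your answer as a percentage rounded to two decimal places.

61.25%

Pablo reaches Windward along 2 paths.
Via Kestrel: 75% × 35% = 26.25%.
Direct stake: 35% = 35%.
Total: 26.25% + 35% = 61.25%.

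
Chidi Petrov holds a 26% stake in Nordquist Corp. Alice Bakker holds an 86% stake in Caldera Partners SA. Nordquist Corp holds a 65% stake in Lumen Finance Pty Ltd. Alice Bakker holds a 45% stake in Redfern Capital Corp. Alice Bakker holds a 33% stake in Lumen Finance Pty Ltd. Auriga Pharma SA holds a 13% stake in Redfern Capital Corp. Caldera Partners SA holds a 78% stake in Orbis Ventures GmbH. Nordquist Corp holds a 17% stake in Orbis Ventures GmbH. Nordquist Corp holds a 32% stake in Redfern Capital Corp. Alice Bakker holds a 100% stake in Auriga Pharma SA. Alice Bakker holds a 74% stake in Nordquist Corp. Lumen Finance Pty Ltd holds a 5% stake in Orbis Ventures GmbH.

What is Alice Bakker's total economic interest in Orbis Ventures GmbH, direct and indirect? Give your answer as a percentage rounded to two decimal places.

Alice reaches Orbis along 4 paths.
Via Nordquist → Lumen: 74% × 65% × 5% = 2.405%.
Via Lumen: 33% × 5% = 1.65%.
Via Nordquist: 74% × 17% = 12.58%.
Via Caldera: 86% × 78% = 67.08%.
Total: 2.405% + 1.65% + 12.58% + 67.08% = 83.715%.
Rounded: 83.72%.

83.72%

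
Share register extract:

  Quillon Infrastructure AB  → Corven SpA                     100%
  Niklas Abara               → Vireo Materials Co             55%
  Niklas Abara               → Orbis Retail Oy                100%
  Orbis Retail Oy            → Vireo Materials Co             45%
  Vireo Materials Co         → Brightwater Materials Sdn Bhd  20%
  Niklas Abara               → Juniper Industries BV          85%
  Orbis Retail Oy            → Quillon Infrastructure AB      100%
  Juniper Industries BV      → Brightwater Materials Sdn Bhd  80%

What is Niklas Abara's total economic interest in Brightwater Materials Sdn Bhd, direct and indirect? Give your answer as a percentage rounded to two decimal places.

Niklas reaches Brightwater along 3 paths.
Via Orbis → Vireo: 100% × 45% × 20% = 9%.
Via Vireo: 55% × 20% = 11%.
Via Juniper: 85% × 80% = 68%.
Total: 9% + 11% + 68% = 88%.
Rounded: 88.00%.

88.00%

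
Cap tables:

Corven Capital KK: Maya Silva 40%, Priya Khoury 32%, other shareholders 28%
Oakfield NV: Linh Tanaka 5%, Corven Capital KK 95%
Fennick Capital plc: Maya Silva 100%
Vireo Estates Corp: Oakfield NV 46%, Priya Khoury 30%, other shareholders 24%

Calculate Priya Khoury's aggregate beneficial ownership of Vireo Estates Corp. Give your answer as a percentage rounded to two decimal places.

43.98%

Priya reaches Vireo along 2 paths.
Via Corven → Oakfield: 32% × 95% × 46% = 13.984%.
Direct stake: 30% = 30%.
Total: 13.984% + 30% = 43.984%.
Rounded: 43.98%.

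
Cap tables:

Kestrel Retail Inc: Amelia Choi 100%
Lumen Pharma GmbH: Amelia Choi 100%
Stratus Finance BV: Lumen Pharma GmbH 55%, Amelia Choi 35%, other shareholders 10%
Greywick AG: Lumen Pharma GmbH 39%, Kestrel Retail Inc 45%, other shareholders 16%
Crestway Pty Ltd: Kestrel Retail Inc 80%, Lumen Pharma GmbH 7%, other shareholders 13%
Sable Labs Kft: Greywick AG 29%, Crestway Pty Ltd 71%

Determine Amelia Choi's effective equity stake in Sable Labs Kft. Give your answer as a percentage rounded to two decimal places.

86.13%

Amelia reaches Sable along 4 paths.
Via Lumen → Greywick: 100% × 39% × 29% = 11.31%.
Via Kestrel → Greywick: 100% × 45% × 29% = 13.05%.
Via Kestrel → Crestway: 100% × 80% × 71% = 56.8%.
Via Lumen → Crestway: 100% × 7% × 71% = 4.97%.
Total: 11.31% + 13.05% + 56.8% + 4.97% = 86.13%.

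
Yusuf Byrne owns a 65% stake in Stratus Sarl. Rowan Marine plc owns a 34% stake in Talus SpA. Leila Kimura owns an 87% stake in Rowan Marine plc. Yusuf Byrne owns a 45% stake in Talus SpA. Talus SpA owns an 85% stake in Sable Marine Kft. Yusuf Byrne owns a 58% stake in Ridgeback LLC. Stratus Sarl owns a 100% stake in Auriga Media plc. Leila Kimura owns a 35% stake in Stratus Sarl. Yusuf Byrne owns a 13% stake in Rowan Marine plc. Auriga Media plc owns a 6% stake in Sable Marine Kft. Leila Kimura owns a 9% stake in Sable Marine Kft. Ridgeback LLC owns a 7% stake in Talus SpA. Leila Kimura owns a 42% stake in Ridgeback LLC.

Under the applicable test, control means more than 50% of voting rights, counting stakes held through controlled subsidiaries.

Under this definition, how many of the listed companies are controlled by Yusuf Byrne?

Yusuf holds 58% of Ridgeback, so Yusuf controls Ridgeback.
Yusuf holds 65% of Stratus, so Yusuf controls Stratus.
Yusuf and Ridgeback together hold 45% + 7% = 52% of Talus, so Yusuf controls Talus.
Stratus holds 100% of Auriga, so Yusuf controls Auriga.
Talus and Auriga together hold 85% + 6% = 91% of Sable, so Yusuf controls Sable.
No other company's threshold is met.
Yusuf controls 5 companies.

5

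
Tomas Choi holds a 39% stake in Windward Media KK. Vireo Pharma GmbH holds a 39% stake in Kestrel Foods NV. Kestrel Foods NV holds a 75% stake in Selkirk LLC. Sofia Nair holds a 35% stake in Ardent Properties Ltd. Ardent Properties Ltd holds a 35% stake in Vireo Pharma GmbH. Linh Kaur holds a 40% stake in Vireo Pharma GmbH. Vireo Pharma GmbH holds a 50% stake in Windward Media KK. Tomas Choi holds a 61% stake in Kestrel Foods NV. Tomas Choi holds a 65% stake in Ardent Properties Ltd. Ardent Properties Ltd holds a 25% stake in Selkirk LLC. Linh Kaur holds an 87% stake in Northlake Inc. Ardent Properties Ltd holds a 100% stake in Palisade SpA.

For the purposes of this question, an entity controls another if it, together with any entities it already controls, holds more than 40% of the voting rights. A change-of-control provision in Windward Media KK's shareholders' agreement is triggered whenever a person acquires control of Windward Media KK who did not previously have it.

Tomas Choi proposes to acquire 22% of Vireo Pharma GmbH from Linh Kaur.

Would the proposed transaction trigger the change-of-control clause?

Yes

The purchase adds only to Tomas's holdings (Linh's stake shrinks), so Tomas is the only person who could newly come to control Windward.
Tomas holds 65% of Ardent, so Tomas controls Ardent.
Tomas holds 61% of Kestrel, so Tomas controls Kestrel.
Ardent holds 100% of Palisade, so Tomas controls Palisade.
Kestrel and Ardent together hold 75% + 25% = 100% of Selkirk, so Tomas controls Selkirk.
In Windward, Tomas's side holds only 39%, not > 40%.
So before the transaction, Tomas does not control Windward.
After the purchase, Tomas holds 22% of Vireo directly, and Linh's stake falls to 18%.
Ardent and Tomas together hold 35% + 22% = 57% of Vireo, so Tomas controls Vireo.
Vireo and Tomas together hold 50% + 39% = 89% of Windward, so Tomas controls Windward.
Tomas did not control Windward before and does after, so the clause is triggered.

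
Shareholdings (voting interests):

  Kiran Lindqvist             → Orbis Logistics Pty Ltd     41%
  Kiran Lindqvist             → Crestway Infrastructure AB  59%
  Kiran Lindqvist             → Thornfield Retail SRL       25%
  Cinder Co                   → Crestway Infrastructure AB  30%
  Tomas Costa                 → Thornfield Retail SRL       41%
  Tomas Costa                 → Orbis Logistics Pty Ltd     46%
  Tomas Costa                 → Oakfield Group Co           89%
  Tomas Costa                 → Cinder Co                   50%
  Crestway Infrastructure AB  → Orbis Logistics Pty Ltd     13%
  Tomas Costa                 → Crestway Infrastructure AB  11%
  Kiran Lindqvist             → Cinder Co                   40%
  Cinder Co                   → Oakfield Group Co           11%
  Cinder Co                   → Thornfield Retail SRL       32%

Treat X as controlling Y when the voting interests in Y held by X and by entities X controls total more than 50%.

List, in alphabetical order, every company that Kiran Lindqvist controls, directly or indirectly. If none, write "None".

Kiran holds 59% of Crestway, so Kiran controls Crestway.
Crestway and Kiran together hold 13% + 41% = 54% of Orbis, so Kiran controls Orbis.
No other company's threshold is met.

Crestway Infrastructure AB, Orbis Logistics Pty Ltd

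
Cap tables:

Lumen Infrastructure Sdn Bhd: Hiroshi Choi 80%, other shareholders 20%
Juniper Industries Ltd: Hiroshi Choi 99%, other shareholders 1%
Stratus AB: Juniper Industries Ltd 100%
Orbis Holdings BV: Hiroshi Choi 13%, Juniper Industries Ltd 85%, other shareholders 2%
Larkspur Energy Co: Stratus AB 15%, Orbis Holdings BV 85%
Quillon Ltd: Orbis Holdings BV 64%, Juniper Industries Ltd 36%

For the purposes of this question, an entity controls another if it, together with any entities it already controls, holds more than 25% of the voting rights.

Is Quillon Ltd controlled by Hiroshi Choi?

Yes

Hiroshi holds 99% of Juniper, so Hiroshi controls Juniper.
Hiroshi and Juniper together hold 13% + 85% = 98% of Orbis, so Hiroshi controls Orbis.
Orbis and Juniper together hold 64% + 36% = 100% of Quillon, so Hiroshi controls Quillon.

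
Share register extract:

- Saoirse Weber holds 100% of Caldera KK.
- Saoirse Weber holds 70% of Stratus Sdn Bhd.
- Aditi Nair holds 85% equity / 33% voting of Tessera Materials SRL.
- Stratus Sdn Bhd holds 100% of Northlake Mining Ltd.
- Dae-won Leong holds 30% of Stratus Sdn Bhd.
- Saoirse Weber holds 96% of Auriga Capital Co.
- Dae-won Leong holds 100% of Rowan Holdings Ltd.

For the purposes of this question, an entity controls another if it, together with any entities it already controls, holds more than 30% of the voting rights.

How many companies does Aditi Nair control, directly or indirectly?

Aditi holds 33% of Tessera, so Aditi controls Tessera.
No other company's threshold is met.
Aditi controls 1 company.

1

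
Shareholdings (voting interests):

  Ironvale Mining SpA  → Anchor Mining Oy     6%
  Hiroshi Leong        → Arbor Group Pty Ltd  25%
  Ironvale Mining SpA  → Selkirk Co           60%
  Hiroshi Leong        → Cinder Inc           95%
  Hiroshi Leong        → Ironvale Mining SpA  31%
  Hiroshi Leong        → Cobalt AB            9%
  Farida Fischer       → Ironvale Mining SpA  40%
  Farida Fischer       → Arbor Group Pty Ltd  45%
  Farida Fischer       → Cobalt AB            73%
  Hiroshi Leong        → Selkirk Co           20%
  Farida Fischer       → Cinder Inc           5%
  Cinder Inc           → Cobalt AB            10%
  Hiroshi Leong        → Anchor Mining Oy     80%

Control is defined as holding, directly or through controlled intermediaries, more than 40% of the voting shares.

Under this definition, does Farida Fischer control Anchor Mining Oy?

No

Farida holds 45% of Arbor, so Farida controls Arbor.
Farida holds 73% of Cobalt, so Farida controls Cobalt.
Neither Farida nor any entity Farida controls holds any voting interest in Anchor.
So Farida does not control Anchor.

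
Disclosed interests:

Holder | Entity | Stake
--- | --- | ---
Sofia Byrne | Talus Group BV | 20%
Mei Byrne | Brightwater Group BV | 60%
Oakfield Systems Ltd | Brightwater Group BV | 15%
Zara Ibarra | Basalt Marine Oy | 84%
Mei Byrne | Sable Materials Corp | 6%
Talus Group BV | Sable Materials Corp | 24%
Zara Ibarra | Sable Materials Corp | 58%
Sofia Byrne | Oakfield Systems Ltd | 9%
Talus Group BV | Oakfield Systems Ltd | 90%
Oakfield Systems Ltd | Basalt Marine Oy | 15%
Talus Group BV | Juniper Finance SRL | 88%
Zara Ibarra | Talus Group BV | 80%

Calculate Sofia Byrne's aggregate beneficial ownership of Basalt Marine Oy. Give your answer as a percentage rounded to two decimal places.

Sofia reaches Basalt along 2 paths.
Via Oakfield: 9% × 15% = 1.35%.
Via Talus → Oakfield: 20% × 90% × 15% = 2.7%.
Total: 1.35% + 2.7% = 4.05%.

4.05%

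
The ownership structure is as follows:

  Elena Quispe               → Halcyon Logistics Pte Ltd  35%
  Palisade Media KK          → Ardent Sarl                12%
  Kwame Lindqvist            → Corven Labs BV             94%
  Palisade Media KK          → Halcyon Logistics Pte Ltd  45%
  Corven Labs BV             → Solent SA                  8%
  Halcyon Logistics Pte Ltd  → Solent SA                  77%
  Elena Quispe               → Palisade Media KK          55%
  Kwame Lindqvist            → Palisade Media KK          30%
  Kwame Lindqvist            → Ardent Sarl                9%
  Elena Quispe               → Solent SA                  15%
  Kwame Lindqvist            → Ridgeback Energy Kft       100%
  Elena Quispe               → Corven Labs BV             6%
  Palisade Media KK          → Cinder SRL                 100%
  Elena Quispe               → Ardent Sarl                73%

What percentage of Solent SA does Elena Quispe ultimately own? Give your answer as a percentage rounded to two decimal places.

Elena reaches Solent along 4 paths.
Via Corven: 6% × 8% = 0.48%.
Direct stake: 15% = 15%.
Via Halcyon: 35% × 77% = 26.95%.
Via Palisade → Halcyon: 55% × 45% × 77% = 19.0575%.
Total: 0.48% + 15% + 26.95% + 19.0575% = 61.4875%.
Rounded: 61.49%.

61.49%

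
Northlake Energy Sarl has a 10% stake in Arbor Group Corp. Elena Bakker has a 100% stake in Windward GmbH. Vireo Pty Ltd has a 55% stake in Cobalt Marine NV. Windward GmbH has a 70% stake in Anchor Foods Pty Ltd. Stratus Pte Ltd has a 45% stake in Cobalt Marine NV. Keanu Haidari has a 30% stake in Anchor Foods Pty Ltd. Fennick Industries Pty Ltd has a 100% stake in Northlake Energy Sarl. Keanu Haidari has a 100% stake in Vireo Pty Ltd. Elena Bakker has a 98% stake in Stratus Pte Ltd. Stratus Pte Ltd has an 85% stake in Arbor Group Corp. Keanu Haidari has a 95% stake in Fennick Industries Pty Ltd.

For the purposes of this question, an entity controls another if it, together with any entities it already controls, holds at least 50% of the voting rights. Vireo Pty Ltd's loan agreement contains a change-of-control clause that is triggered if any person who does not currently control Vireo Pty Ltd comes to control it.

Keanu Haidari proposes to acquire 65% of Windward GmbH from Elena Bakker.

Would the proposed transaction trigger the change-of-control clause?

No

The purchase adds only to Keanu's holdings (Elena's stake shrinks), so Keanu is the only person who could newly come to control Vireo.
Keanu holds 100% of Vireo, so Keanu controls Vireo.
So Keanu already controls Vireo before the transaction.
After the purchase, Keanu holds 65% of Windward directly, and Elena's stake falls to 35%.
Keanu controlled Vireo already, so this is not a new person acquiring control; every other person's position is unchanged or reduced.
No new person acquires control, so the clause is not triggered.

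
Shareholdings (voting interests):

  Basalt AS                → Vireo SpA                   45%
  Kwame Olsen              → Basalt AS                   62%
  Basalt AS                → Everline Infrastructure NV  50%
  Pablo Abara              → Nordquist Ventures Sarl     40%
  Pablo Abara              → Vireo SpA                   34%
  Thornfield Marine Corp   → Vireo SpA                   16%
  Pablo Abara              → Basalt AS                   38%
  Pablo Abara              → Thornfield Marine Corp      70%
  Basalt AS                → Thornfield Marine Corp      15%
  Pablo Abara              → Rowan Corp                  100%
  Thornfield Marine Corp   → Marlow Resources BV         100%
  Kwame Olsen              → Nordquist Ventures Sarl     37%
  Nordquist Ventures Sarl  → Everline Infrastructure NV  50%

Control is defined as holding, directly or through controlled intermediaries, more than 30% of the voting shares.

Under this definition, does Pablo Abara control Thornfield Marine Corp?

Pablo holds 38% of Basalt, so Pablo controls Basalt.
Basalt and Pablo together hold 15% + 70% = 85% of Thornfield, so Pablo controls Thornfield.

Yes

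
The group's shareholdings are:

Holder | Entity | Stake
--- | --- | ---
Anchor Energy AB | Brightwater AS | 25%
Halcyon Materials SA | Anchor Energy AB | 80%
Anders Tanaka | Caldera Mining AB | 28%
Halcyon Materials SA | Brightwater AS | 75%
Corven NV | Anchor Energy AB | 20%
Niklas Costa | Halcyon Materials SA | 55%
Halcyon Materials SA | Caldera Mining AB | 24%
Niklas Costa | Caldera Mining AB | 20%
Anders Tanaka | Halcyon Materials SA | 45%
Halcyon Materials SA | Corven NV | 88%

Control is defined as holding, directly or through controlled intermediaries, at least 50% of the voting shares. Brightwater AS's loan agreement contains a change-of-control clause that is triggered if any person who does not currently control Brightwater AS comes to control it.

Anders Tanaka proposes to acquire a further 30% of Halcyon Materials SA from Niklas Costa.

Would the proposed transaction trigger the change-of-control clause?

The purchase adds only to Anders's holdings (Niklas's stake shrinks), so Anders is the only person who could newly come to control Brightwater.
Anders's largest direct stake is 45% in Halcyon, which does not meet the threshold, so Anders controls no company.
Neither Anders nor any entity Anders controls holds any voting interest in Brightwater.
So before the transaction, Anders does not control Brightwater.
After the purchase, Anders's direct stake in Halcyon rises to 45% + 30% = 75%, and Niklas's stake falls to 25%.
Anders holds 75% of Halcyon, so Anders controls Halcyon.
Halcyon holds 88% of Corven, so Anders controls Corven.
Halcyon and Corven together hold 80% + 20% = 100% of Anchor, so Anders controls Anchor.
Halcyon and Anchor together hold 75% + 25% = 100% of Brightwater, so Anders controls Brightwater.
Anders did not control Brightwater before and does after, so the clause is triggered.

Yes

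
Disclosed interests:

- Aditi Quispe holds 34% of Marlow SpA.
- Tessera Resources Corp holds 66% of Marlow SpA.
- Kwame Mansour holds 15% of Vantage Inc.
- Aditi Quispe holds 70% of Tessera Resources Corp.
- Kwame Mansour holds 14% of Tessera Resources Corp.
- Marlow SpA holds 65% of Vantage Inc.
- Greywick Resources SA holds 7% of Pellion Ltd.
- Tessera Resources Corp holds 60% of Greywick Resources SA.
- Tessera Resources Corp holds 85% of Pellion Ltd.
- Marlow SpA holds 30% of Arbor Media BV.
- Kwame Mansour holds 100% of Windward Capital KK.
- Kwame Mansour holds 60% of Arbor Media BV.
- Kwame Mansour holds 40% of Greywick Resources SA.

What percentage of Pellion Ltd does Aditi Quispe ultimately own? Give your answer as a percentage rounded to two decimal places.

Aditi reaches Pellion along 2 paths.
Via Tessera: 70% × 85% = 59.5%.
Via Tessera → Greywick: 70% × 60% × 7% = 2.94%.
Total: 59.5% + 2.94% = 62.44%.

62.44%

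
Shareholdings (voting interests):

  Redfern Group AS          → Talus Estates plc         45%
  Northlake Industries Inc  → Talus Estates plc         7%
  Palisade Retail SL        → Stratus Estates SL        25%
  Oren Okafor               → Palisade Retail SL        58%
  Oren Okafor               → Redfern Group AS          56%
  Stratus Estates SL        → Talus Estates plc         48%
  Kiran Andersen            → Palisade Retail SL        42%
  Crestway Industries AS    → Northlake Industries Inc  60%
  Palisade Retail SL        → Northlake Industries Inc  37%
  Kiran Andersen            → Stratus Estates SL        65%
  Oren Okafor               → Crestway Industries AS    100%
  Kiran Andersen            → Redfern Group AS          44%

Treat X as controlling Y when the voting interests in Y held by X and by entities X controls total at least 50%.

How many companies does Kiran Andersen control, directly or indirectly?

Kiran holds 65% of Stratus, so Kiran controls Stratus.
No other company's threshold is met.
Kiran controls 1 company.

1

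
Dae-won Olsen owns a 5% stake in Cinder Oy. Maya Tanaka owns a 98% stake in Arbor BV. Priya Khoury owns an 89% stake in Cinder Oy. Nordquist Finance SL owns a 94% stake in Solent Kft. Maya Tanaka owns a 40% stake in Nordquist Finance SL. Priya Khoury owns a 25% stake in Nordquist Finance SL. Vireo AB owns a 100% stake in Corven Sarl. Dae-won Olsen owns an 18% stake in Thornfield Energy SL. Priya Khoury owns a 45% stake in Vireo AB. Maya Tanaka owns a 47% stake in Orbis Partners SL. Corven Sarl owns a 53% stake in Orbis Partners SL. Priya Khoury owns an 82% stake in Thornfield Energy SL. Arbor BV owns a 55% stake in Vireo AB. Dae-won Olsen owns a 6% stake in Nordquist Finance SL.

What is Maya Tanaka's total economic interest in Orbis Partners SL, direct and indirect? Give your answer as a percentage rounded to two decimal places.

Maya reaches Orbis along 2 paths.
Direct stake: 47% = 47%.
Via Arbor → Vireo → Corven: 98% × 55% × 100% × 53% = 28.567%.
Total: 47% + 28.567% = 75.567%.
Rounded: 75.57%.

75.57%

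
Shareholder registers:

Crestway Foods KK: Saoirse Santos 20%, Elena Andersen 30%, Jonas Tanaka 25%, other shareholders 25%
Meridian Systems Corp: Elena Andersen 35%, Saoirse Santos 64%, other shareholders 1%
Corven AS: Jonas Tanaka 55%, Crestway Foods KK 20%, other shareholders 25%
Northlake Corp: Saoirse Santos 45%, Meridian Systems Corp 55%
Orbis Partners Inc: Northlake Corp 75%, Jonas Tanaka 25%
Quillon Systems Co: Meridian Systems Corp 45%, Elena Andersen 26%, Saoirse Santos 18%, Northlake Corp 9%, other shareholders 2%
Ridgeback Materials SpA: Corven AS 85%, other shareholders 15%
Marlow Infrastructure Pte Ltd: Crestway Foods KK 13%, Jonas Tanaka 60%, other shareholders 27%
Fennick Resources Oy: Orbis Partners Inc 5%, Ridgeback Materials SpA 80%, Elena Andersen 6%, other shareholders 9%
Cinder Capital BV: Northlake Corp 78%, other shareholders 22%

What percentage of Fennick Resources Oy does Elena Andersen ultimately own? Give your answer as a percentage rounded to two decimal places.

10.80%

Elena reaches Fennick along 3 paths.
Via Meridian → Northlake → Orbis: 35% × 55% × 75% × 5% = 0.721875%.
Via Crestway → Corven → Ridgeback: 30% × 20% × 85% × 80% = 4.08%.
Direct stake: 6% = 6%.
Total: 0.721875% + 4.08% + 6% = 10.801875%.
Rounded: 10.80%.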